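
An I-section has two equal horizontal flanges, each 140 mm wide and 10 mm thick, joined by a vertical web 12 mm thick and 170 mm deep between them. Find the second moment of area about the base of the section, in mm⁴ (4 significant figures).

I_base ≈ 7.130 × 10⁷ mm⁴

Split into non-overlapping primitives; take the origin at the lower-left of the bounding box.
Bottom flange: 140 × 10, A = 1 400 mm², y = 5 mm, Ī = 11666.7 mm⁴.
Web: 12 × 170, A = 2 040 mm², y = 95 mm, Ī = 4 913 000 mm⁴.
Top flange: 140 × 10, A = 1 400 mm², y = 185 mm, Ī = 11666.7 mm⁴.
Transfer each piece to a horizontal axis along the bottom face using Ī + A·d² with d = y − 0:
  bottom flange: d = 5 mm → contributes +46666.7 mm⁴
  web: d = 95 mm → contributes +23 324 000 mm⁴
  top flange: d = 185 mm → contributes +47 926 667 mm⁴
Total I = 71 297 333 mm⁴.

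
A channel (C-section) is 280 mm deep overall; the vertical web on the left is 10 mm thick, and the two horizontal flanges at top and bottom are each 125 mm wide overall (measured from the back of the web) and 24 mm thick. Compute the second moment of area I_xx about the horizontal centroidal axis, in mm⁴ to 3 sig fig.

I_xx ≈ 1.09 × 10⁸ mm⁴

Split into non-overlapping primitives; take the origin at the lower-left of the bounding box.
Web: 10 × 280, A = 2 800 mm², y = 140 mm, Ī = 18 293 333 mm⁴.
Top flange (beyond web): 115 × 24, A = 2 760 mm², y = 268 mm, Ī = 132 480 mm⁴.
Bottom flange (beyond web): 115 × 24, A = 2 760 mm², y = 12 mm, Ī = 132 480 mm⁴.
By symmetry the centroid is at mid-height, ȳ = 140 mm.
Transfer each piece to the horizontal centroidal axis using Ī + A·d² with d = y − 140:
  web: d = 0 mm → contributes +18 293 333 mm⁴
  top flange (beyond web): d = 128 mm → contributes +45 352 320 mm⁴
  bottom flange (beyond web): d = -128 mm → contributes +45 352 320 mm⁴
Total I = 108 997 973 mm⁴.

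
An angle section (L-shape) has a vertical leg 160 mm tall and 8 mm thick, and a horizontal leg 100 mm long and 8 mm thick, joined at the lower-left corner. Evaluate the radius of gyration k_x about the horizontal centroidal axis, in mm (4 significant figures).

k_x ≈ 51.92 mm

Split into non-overlapping primitives; take the origin at the lower-left of the bounding box.
Vertical leg: 8 × 160, A = 1 280 mm², y = 80 mm, Ī = 2 730 667 mm⁴.
Horizontal leg (remainder): 92 × 8, A = 736 mm², y = 4 mm, Ī = 3925.33 mm⁴.
Centroid: ȳ = ΣA·y / ΣA = 52.254 mm.
Transfer each piece to the horizontal centroidal axis using Ī + A·d² with d = y − 52.254:
  vertical leg: d = 27.746 mm → contributes +3 716 065 mm⁴
  horizontal leg (remainder): d = -48.254 mm → contributes +1 717 661 mm⁴
Total I = 5 433 726 mm⁴.
Radius of gyration: k = √(I/A) = √(5 433 726 / 2 016) = 51.9163 mm.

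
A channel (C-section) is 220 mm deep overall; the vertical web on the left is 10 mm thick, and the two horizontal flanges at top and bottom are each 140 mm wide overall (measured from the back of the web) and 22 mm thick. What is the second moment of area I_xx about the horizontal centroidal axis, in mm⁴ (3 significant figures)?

I_xx ≈ 6.52 × 10⁷ mm⁴

Treat the section as a set of non-overlapping primitives; coordinates are from the bounding-box lower-left.
Web: 10 × 220, A = 2 200 mm², y = 110 mm, Ī = 8 873 333 mm⁴.
Top flange (beyond web): 130 × 22, A = 2 860 mm², y = 209 mm, Ī = 115 353 mm⁴.
Bottom flange (beyond web): 130 × 22, A = 2 860 mm², y = 11 mm, Ī = 115 353 mm⁴.
By symmetry the centroid is at mid-height, ȳ = 110 mm.
Transfer each piece to the horizontal centroidal axis using Ī + A·d² with d = y − 110:
  web: d = 0 mm → contributes +8 873 333 mm⁴
  top flange (beyond web): d = 99 mm → contributes +28 146 213 mm⁴
  bottom flange (beyond web): d = -99 mm → contributes +28 146 213 mm⁴
Total I = 65 165 760 mm⁴.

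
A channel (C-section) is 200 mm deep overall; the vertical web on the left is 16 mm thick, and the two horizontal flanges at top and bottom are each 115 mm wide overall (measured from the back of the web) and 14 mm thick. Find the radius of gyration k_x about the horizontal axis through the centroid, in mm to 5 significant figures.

Split into non-overlapping primitives; take the origin at the lower-left of the bounding box.
Web: 16 × 200, A = 3 200 mm², y = 100 mm, Ī = 10 666 667 mm⁴.
Top flange (beyond web): 99 × 14, A = 1 386 mm², y = 193 mm, Ī = 22 638 mm⁴.
Bottom flange (beyond web): 99 × 14, A = 1 386 mm², y = 7 mm, Ī = 22 638 mm⁴.
By symmetry the centroid is at mid-height, ȳ = 100 mm.
Transfer each piece to the horizontal axis through the centroid using Ī + A·d² with d = y − 100:
  web: d = 0 mm → contributes +10 666 667 mm⁴
  top flange (beyond web): d = 93 mm → contributes +12 010 152 mm⁴
  bottom flange (beyond web): d = -93 mm → contributes +12 010 152 mm⁴
Total I = 34 686 971 mm⁴.
Radius of gyration: k = √(I/A) = √(34 686 971 / 5 972) = 76.21199 mm.

k_x ≈ 76.212 mm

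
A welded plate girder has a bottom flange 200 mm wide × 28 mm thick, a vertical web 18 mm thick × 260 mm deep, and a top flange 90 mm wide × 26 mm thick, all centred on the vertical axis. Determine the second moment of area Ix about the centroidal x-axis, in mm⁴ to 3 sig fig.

Ix ≈ 1.73 × 10⁸ mm⁴

Split into non-overlapping primitives; take the origin at the lower-left of the bounding box.
Bottom plate: 200 × 28, A = 5 600 mm², y = 14 mm, Ī = 365 867 mm⁴.
Web plate: 18 × 260, A = 4 680 mm², y = 158 mm, Ī = 26 364 000 mm⁴.
Top plate: 90 × 26, A = 2 340 mm², y = 301 mm, Ī = 131 820 mm⁴.
Centroid: ȳ = ΣA·y / ΣA = 120.62 mm.
Transfer each piece to the centroidal x-axis using Ī + A·d² with d = y − 120.62:
  bottom plate: d = -106.62 mm → contributes +64 021 482 mm⁴
  web plate: d = 37.384 mm → contributes +32 904 428 mm⁴
  top plate: d = 180.38 mm → contributes +76 271 240 mm⁴
Total I = 173 197 150 mm⁴.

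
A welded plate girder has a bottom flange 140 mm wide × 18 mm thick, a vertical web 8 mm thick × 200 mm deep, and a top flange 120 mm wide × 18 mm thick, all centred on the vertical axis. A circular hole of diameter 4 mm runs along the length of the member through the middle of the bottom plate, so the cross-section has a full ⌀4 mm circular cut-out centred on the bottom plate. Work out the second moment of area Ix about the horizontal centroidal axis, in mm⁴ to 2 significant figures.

Ix ≈ 6.1 × 10⁷ mm⁴

Break the section into simple shapes (no overlaps), measuring from the bottom-left corner of the bounding box.
Bottom plate: 140 × 18, A = 2 520 mm², y = 9 mm, Ī = 68 040 mm⁴.
Web plate: 8 × 200, A = 1 600 mm², y = 118 mm, Ī = 5 333 333 mm⁴.
Top plate: 120 × 18, A = 2 160 mm², y = 227 mm, Ī = 58 320 mm⁴.
Hole (subtracted): ⌀4, A = 12.57 mm², y = 9 mm, Ī = 12.57 mm⁴.
Centroid: ȳ = ΣA·y / ΣA = 112 mm.
Transfer each piece to the horizontal centroidal axis using Ī + A·d² with d = y − 112:
  bottom plate: d = -103 mm → contributes +26 780 720 mm⁴
  web plate: d = 6.042 mm → contributes +5 391 750 mm⁴
  top plate: d = 115 mm → contributes +28 645 382 mm⁴
  hole: d = -103 mm → contributes −133 219 mm⁴
Total I = 60 684 633 mm⁴.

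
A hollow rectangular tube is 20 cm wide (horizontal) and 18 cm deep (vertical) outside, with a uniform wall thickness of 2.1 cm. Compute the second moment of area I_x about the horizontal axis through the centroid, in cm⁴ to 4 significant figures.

Break the section into simple shapes (no overlaps), measuring from the bottom-left corner of the bounding box.
Outer rectangle: 20 × 18, A = 360 cm², y = 9 cm, Ī = 9 720 cm⁴.
Inner void (subtracted): 15.8 × 13.8, A = 218.04 cm², y = 9 cm, Ī = 3460.29 cm⁴.
By symmetry the centroid is at mid-height, ȳ = 9 cm.
All pieces are centred on the horizontal axis through the centroid, so I = ΣĪ (holes subtracted) = 6259.71 cm⁴.

I_x ≈ 6260 cm⁴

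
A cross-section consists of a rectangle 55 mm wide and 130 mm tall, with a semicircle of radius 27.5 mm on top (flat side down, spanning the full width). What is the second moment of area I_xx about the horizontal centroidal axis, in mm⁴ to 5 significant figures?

I_xx ≈ 1.6121 × 10⁷ mm⁴

Treat the section as a set of non-overlapping primitives; coordinates are from the bounding-box lower-left.
Rectangular body: 55 × 130, A = 7 150 mm², y = 65 mm, Ī = 10 069 583 mm⁴.
Semicircular cap: semicircle r = 27.5, A = 1187.915 mm², y = 141.6714 mm, Ī = 62771.55 mm⁴.
Centroid: ȳ = ΣA·y / ΣA = 75.92348 mm.
Transfer each piece to the horizontal centroidal axis using Ī + A·d² with d = y − 75.92348:
  rectangular body: d = -10.92348 mm → contributes +10 922 739 mm⁴
  semicircular cap: d = 65.74788 mm → contributes +5 197 870 mm⁴
Total I = 16 120 609 mm⁴.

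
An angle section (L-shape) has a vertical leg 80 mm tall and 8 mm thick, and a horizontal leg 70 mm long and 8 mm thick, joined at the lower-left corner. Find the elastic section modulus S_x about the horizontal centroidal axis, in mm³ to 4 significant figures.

S_x ≈ 1.267 × 10⁴ mm³

Split into non-overlapping primitives; take the origin at the lower-left of the bounding box.
Vertical leg: 8 × 80, A = 640 mm², y = 40 mm, Ī = 341 333 mm⁴.
Horizontal leg (remainder): 62 × 8, A = 496 mm², y = 4 mm, Ī = 2645.33 mm⁴.
Centroid: ȳ = ΣA·y / ΣA = 24.2817 mm.
Transfer each piece to the horizontal centroidal axis using Ī + A·d² with d = y − 24.2817:
  vertical leg: d = 15.7183 mm → contributes +499 455 mm⁴
  horizontal leg (remainder): d = -20.2817 mm → contributes +206 673 mm⁴
Total I = 706 129 mm⁴.
Extreme fibre distance c = 55.7183 mm; S = I/c = 12673.2 mm³.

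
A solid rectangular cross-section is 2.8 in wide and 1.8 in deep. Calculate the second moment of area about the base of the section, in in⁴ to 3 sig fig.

The section: 2.8 × 1.8, A = 5.04 in², y = 0.9 in, Ī = 1.3608 in⁴.
Transfer it to the bottom edge using Ī + A·d² with d = y − 0:
  the section: d = 0.9 in → contributes +5.4432 in⁴
Total I = 5.4432 in⁴.

I_base ≈ 5.44 in⁴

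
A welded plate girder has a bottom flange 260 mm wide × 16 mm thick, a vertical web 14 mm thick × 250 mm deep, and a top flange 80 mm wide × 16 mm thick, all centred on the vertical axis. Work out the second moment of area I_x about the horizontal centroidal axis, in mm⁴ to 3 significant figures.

I_x ≈ 9.82 × 10⁷ mm⁴

Split into non-overlapping primitives; take the origin at the lower-left of the bounding box.
Bottom plate: 260 × 16, A = 4 160 mm², y = 8 mm, Ī = 88 747 mm⁴.
Web plate: 14 × 250, A = 3 500 mm², y = 141 mm, Ī = 18 229 167 mm⁴.
Top plate: 80 × 16, A = 1 280 mm², y = 274 mm, Ī = 27 307 mm⁴.
Centroid: ȳ = ΣA·y / ΣA = 98.154 mm.
Transfer each piece to the horizontal centroidal axis using Ī + A·d² with d = y − 98.154:
  bottom plate: d = -90.154 mm → contributes +33 900 432 mm⁴
  web plate: d = 42.846 mm → contributes +24 654 287 mm⁴
  top plate: d = 175.85 mm → contributes +39 607 068 mm⁴
Total I = 98 161 787 mm⁴.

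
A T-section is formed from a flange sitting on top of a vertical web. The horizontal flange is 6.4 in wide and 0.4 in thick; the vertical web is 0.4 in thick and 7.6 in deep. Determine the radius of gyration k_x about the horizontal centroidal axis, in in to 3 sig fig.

Split into non-overlapping primitives; take the origin at the lower-left of the bounding box.
Flange: 6.4 × 0.4, A = 2.56 in², y = 7.8 in, Ī = 0.034133 in⁴.
Web: 0.4 × 7.6, A = 3.04 in², y = 3.8 in, Ī = 14.633 in⁴.
Centroid: ȳ = ΣA·y / ΣA = 5.6286 in.
Transfer each piece to the horizontal centroidal axis using Ī + A·d² with d = y − 5.6286:
  flange: d = 2.1714 in → contributes +12.105 in⁴
  web: d = -1.8286 in → contributes +24.797 in⁴
Total I = 36.902 in⁴.
Radius of gyration: k = √(I/A) = √(36.902 / 5.6) = 2.567 in.

k_x ≈ 2.57 in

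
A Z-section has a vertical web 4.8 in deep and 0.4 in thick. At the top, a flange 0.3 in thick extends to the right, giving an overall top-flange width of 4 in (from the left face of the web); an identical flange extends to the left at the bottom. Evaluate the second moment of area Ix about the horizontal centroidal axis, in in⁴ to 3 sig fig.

Treat the section as a set of non-overlapping primitives; coordinates are from the bounding-box lower-left.
Web: 0.4 × 4.8, A = 1.92 in², y = 2.4 in, Ī = 3.6864 in⁴.
Top flange (beyond web): 3.6 × 0.3, A = 1.08 in², y = 4.65 in, Ī = 0.0081 in⁴.
Bottom flange (beyond web): 3.6 × 0.3, A = 1.08 in², y = 0.15 in, Ī = 0.0081 in⁴.
Centroid: ȳ = ΣA·y / ΣA = 2.4 in.
Transfer each piece to the horizontal centroidal axis using Ī + A·d² with d = y − 2.4:
  web: d = 0 in → contributes +3.6864 in⁴
  top flange (beyond web): d = 2.25 in → contributes +5.4756 in⁴
  bottom flange (beyond web): d = -2.25 in → contributes +5.4756 in⁴
Total I = 14.638 in⁴.

Ix ≈ 14.6 in⁴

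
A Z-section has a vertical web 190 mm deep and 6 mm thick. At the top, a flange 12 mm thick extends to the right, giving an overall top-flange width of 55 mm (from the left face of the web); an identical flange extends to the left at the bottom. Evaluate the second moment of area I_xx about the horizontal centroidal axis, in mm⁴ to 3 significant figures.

I_xx ≈ 1.28 × 10⁷ mm⁴

Treat the section as a set of non-overlapping primitives; coordinates are from the bounding-box lower-left.
Web: 6 × 190, A = 1 140 mm², y = 95 mm, Ī = 3 429 500 mm⁴.
Top flange (beyond web): 49 × 12, A = 588 mm², y = 184 mm, Ī = 7 056 mm⁴.
Bottom flange (beyond web): 49 × 12, A = 588 mm², y = 6 mm, Ī = 7 056 mm⁴.
Centroid: ȳ = ΣA·y / ΣA = 95 mm.
Transfer each piece to the horizontal centroidal axis using Ī + A·d² with d = y − 95:
  web: d = 0 mm → contributes +3 429 500 mm⁴
  top flange (beyond web): d = 89 mm → contributes +4 664 604 mm⁴
  bottom flange (beyond web): d = -89 mm → contributes +4 664 604 mm⁴
Total I = 12 758 708 mm⁴.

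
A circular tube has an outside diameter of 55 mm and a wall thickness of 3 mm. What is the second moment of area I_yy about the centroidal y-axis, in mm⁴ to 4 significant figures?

I_yy ≈ 1.662 × 10⁵ mm⁴

Split into non-overlapping primitives; take the origin at the lower-left of the bounding box.
Outer circle: ⌀55, A = 2375.83 mm², x = 27.5 mm, Ī = 449 180 mm⁴.
Bore (subtracted): ⌀49, A = 1885.74 mm², x = 27.5 mm, Ī = 282 979 mm⁴.
By symmetry the centroid is at mid-width, x̄ = 27.5 mm.
All pieces are centred on the centroidal y-axis, so I = ΣĪ (holes subtracted) = 166 201 mm⁴.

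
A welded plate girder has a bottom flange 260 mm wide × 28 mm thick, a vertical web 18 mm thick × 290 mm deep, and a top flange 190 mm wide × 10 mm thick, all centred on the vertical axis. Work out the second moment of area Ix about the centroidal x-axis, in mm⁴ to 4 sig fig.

Treat the section as a set of non-overlapping primitives; coordinates are from the bounding-box lower-left.
Bottom plate: 260 × 28, A = 7 280 mm², y = 14 mm, Ī = 475 627 mm⁴.
Web plate: 18 × 290, A = 5 220 mm², y = 173 mm, Ī = 36 583 500 mm⁴.
Top plate: 190 × 10, A = 1 900 mm², y = 323 mm, Ī = 15833.3 mm⁴.
Centroid: ȳ = ΣA·y / ΣA = 112.408 mm.
Transfer each piece to the centroidal x-axis using Ī + A·d² with d = y − 112.408:
  bottom plate: d = -98.4083 mm → contributes +70 976 603 mm⁴
  web plate: d = 60.5917 mm → contributes +55 747 947 mm⁴
  top plate: d = 210.592 mm → contributes +84 278 648 mm⁴
Total I = 211 003 199 mm⁴.

Ix ≈ 2.110 × 10⁸ mm⁴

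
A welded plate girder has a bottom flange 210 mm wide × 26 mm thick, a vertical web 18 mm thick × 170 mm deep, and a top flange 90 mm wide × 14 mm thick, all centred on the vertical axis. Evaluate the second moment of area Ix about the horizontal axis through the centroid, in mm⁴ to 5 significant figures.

Ix ≈ 5.2835 × 10⁷ mm⁴

Break the section into simple shapes (no overlaps), measuring from the bottom-left corner of the bounding box.
Bottom plate: 210 × 26, A = 5 460 mm², y = 13 mm, Ī = 307 580 mm⁴.
Web plate: 18 × 170, A = 3 060 mm², y = 111 mm, Ī = 7 369 500 mm⁴.
Top plate: 90 × 14, A = 1 260 mm², y = 203 mm, Ī = 20 580 mm⁴.
Centroid: ȳ = ΣA·y / ΣA = 68.1411 mm.
Transfer each piece to the horizontal axis through the centroid using Ī + A·d² with d = y − 68.1411:
  bottom plate: d = -55.1411 mm → contributes +16 908 936 mm⁴
  web plate: d = 42.8589 mm → contributes +12 990 368 mm⁴
  top plate: d = 134.8589 mm → contributes +22 936 101 mm⁴
Total I = 52 835 405 mm⁴.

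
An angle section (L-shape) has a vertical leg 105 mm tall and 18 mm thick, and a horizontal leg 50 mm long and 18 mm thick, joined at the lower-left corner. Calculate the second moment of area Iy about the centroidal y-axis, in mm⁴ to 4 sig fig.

Treat the section as a set of non-overlapping primitives; coordinates are from the bounding-box lower-left.
Vertical leg: 18 × 105, A = 1 890 mm², x = 9 mm, Ī = 51 030 mm⁴.
Horizontal leg (remainder): 32 × 18, A = 576 mm², x = 34 mm, Ī = 49 152 mm⁴.
Centroid: x̄ = ΣA·x / ΣA = 14.8394 mm.
Transfer each piece to the centroidal y-axis using Ī + A·d² with d = x − 14.8394:
  vertical leg: d = -5.83942 mm → contributes +115 477 mm⁴
  horizontal leg (remainder): d = 19.1606 mm → contributes +260 618 mm⁴
Total I = 376 094 mm⁴.

Iy ≈ 3.761 × 10⁵ mm⁴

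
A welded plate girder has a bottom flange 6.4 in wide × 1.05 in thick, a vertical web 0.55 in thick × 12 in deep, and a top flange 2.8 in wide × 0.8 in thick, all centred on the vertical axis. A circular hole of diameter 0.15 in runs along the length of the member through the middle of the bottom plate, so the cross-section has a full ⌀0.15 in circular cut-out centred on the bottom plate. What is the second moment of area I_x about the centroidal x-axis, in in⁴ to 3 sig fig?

I_x ≈ 401 in⁴

Split into non-overlapping primitives; take the origin at the lower-left of the bounding box.
Bottom plate: 6.4 × 1.05, A = 6.72 in², y = 0.525 in, Ī = 0.6174 in⁴.
Web plate: 0.55 × 12, A = 6.6 in², y = 7.05 in, Ī = 79.2 in⁴.
Top plate: 2.8 × 0.8, A = 2.24 in², y = 13.45 in, Ī = 0.11947 in⁴.
Hole (subtracted): ⌀0.15, A = 0.017671 in², y = 0.525 in, Ī = 0.00002485 in⁴.
Centroid: ȳ = ΣA·y / ΣA = 5.1586 in.
Transfer each piece to the centroidal x-axis using Ī + A·d² with d = y − 5.1586:
  bottom plate: d = -4.6336 in → contributes +144.9 in⁴
  web plate: d = 1.8914 in → contributes +102.81 in⁴
  top plate: d = 8.2914 in → contributes +154.11 in⁴
  hole: d = -4.6336 in → contributes −0.37944 in⁴
Total I = 401.44 in⁴.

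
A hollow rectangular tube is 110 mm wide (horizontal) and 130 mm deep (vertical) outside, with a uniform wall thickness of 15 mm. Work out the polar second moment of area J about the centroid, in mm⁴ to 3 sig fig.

J ≈ 2.36 × 10⁷ mm⁴

Decompose the section into non-overlapping parts with the origin at the bottom-left of its bounding rectangle.
Outer rectangle: 110 × 130, A = 14 300 mm², y = 65 mm, Ī = 20 139 167 mm⁴.
Inner void (subtracted): 80 × 100, A = 8 000 mm², y = 65 mm, Ī = 6 666 667 mm⁴.
By symmetry the centroid is at mid-height, ȳ = 65 mm.
All pieces are centred on the centroidal x-axis, so I = ΣĪ (holes subtracted) = 13 472 500 mm⁴.
Repeating about the centroidal y-axis gives I_y = 10 152 500 mm⁴.
Polar second moment: J = I_x + I_y = 23 625 000 mm⁴.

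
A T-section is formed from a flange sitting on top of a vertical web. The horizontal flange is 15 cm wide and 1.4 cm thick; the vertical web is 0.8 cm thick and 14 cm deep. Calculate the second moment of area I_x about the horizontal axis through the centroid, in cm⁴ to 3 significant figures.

I_x ≈ 619 cm⁴

Split into non-overlapping primitives; take the origin at the lower-left of the bounding box.
Flange: 15 × 1.4, A = 21 cm², y = 14.7 cm, Ī = 3.43 cm⁴.
Web: 0.8 × 14, A = 11.2 cm², y = 7 cm, Ī = 182.93 cm⁴.
Centroid: ȳ = ΣA·y / ΣA = 12.022 cm.
Transfer each piece to the horizontal axis through the centroid using Ī + A·d² with d = y − 12.022:
  flange: d = 2.6783 cm → contributes +154.06 cm⁴
  web: d = -5.0217 cm → contributes +465.37 cm⁴
Total I = 619.44 cm⁴.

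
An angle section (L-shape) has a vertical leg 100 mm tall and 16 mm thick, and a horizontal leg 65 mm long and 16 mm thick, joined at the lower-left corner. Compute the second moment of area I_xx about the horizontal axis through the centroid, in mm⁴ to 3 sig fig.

I_xx ≈ 2.28 × 10⁶ mm⁴

Split into non-overlapping primitives; take the origin at the lower-left of the bounding box.
Vertical leg: 16 × 100, A = 1 600 mm², y = 50 mm, Ī = 1 333 333 mm⁴.
Horizontal leg (remainder): 49 × 16, A = 784 mm², y = 8 mm, Ī = 16 725 mm⁴.
Centroid: ȳ = ΣA·y / ΣA = 36.188 mm.
Transfer each piece to the horizontal axis through the centroid using Ī + A·d² with d = y − 36.188:
  vertical leg: d = 13.812 mm → contributes +1 638 571 mm⁴
  horizontal leg (remainder): d = -28.188 mm → contributes +639 659 mm⁴
Total I = 2 278 230 mm⁴.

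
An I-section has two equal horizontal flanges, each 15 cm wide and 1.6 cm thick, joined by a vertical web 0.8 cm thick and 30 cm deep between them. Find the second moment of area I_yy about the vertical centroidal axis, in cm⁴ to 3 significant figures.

I_yy ≈ 901 cm⁴

Split into non-overlapping primitives; take the origin at the lower-left of the bounding box.
Bottom flange: 15 × 1.6, A = 24 cm², x = 7.5 cm, Ī = 450 cm⁴.
Web: 0.8 × 30, A = 24 cm², x = 7.5 cm, Ī = 1.28 cm⁴.
Top flange: 15 × 1.6, A = 24 cm², x = 7.5 cm, Ī = 450 cm⁴.
By symmetry the centroid is at mid-width, x̄ = 7.5 cm.
All pieces are centred on the vertical centroidal axis, so I = ΣĪ = 901.28 cm⁴.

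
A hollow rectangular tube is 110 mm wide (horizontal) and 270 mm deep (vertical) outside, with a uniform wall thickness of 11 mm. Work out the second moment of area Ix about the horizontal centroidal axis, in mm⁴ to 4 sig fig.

Break the section into simple shapes (no overlaps), measuring from the bottom-left corner of the bounding box.
Outer rectangle: 110 × 270, A = 29 700 mm², y = 135 mm, Ī = 180 427 500 mm⁴.
Inner void (subtracted): 88 × 248, A = 21 824 mm², y = 135 mm, Ī = 111 855 275 mm⁴.
By symmetry the centroid is at mid-height, ȳ = 135 mm.
All pieces are centred on the horizontal centroidal axis, so I = ΣĪ (holes subtracted) = 68 572 225 mm⁴.

Ix ≈ 6.857 × 10⁷ mm⁴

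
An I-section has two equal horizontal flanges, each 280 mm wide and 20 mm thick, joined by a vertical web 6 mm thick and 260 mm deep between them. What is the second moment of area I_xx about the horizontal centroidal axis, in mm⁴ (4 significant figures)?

I_xx ≈ 2.287 × 10⁸ mm⁴

Break the section into simple shapes (no overlaps), measuring from the bottom-left corner of the bounding box.
Bottom flange: 280 × 20, A = 5 600 mm², y = 10 mm, Ī = 186 667 mm⁴.
Web: 6 × 260, A = 1 560 mm², y = 150 mm, Ī = 8 788 000 mm⁴.
Top flange: 280 × 20, A = 5 600 mm², y = 290 mm, Ī = 186 667 mm⁴.
By symmetry the centroid is at mid-height, ȳ = 150 mm.
Transfer each piece to the horizontal centroidal axis using Ī + A·d² with d = y − 150:
  bottom flange: d = -140 mm → contributes +109 946 667 mm⁴
  web: d = 0 mm → contributes +8 788 000 mm⁴
  top flange: d = 140 mm → contributes +109 946 667 mm⁴
Total I = 228 681 333 mm⁴.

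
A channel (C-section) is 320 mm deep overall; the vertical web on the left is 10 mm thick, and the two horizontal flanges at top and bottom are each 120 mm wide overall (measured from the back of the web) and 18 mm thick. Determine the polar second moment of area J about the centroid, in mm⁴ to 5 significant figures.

Treat the section as a set of non-overlapping primitives; coordinates are from the bounding-box lower-left.
Web: 10 × 320, A = 3 200 mm², y = 160 mm, Ī = 27 306 667 mm⁴.
Top flange (beyond web): 110 × 18, A = 1 980 mm², y = 311 mm, Ī = 53 460 mm⁴.
Bottom flange (beyond web): 110 × 18, A = 1 980 mm², y = 9 mm, Ī = 53 460 mm⁴.
By symmetry the centroid is at mid-height, ȳ = 160 mm.
Transfer each piece to the centroidal x-axis using Ī + A·d² with d = y − 160:
  web: d = 0 mm → contributes +27 306 667 mm⁴
  top flange (beyond web): d = 151 mm → contributes +45 199 440 mm⁴
  bottom flange (beyond web): d = -151 mm → contributes +45 199 440 mm⁴
Total I = 117 705 547 mm⁴.
For the y-axis: x̄ = 38.18436 mm.
Repeating about the centroidal y-axis gives I_y = 10 391 063 mm⁴.
Polar second moment: J = I_x + I_y = 128 096 610 mm⁴.

J ≈ 1.2810 × 10⁸ mm⁴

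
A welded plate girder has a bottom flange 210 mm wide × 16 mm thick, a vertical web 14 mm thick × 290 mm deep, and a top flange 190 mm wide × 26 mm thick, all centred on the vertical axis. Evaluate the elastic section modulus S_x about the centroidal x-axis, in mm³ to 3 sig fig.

S_x ≈ 1.23 × 10⁶ mm³

Decompose the section into non-overlapping parts with the origin at the bottom-left of its bounding rectangle.
Bottom plate: 210 × 16, A = 3 360 mm², y = 8 mm, Ī = 71 680 mm⁴.
Web plate: 14 × 290, A = 4 060 mm², y = 161 mm, Ī = 28 453 833 mm⁴.
Top plate: 190 × 26, A = 4 940 mm², y = 319 mm, Ī = 278 287 mm⁴.
Centroid: ȳ = ΣA·y / ΣA = 182.56 mm.
Transfer each piece to the centroidal x-axis using Ī + A·d² with d = y − 182.56:
  bottom plate: d = -174.56 mm → contributes +102 450 942 mm⁴
  web plate: d = -21.557 mm → contributes +30 340 469 mm⁴
  top plate: d = 136.44 mm → contributes +92 245 239 mm⁴
Total I = 225 036 650 mm⁴.
Extreme fibre distance c = 182.56 mm; S = I/c = 1 232 695 mm³.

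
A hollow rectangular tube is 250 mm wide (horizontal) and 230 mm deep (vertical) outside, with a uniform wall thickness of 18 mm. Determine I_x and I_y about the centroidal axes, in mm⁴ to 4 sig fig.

Decompose the section into non-overlapping parts with the origin at the bottom-left of its bounding rectangle.
Outer rectangle: 250 × 230, A = 57 500 mm², y = 115 mm, Ī = 253 479 167 mm⁴.
Inner void (subtracted): 214 × 194, A = 41 516 mm², y = 115 mm, Ī = 130 208 015 mm⁴.
By symmetry the centroid is at mid-height, ȳ = 115 mm.
All pieces are centred on the centroidal x-axis, so I = ΣĪ (holes subtracted) = 123 271 152 mm⁴.
Repeating about the centroidal y-axis gives I_y = 141 040 272 mm⁴.

I_x ≈ 1.233 × 10⁸ mm⁴, I_y ≈ 1.410 × 10⁸ mm⁴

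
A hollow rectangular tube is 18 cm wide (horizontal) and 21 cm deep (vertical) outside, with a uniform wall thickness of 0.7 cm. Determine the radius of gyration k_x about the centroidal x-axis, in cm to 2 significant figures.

Treat the section as a set of non-overlapping primitives; coordinates are from the bounding-box lower-left.
Outer rectangle: 18 × 21, A = 378 cm², y = 10.5 cm, Ī = 13 892 cm⁴.
Inner void (subtracted): 16.6 × 19.6, A = 325.4 cm², y = 10.5 cm, Ī = 10 416 cm⁴.
By symmetry the centroid is at mid-height, ȳ = 10.5 cm.
All pieces are centred on the centroidal x-axis, so I = ΣĪ (holes subtracted) = 3 476 cm⁴.
Radius of gyration: k = √(I/A) = √(3 476 / 52.64) = 8.126 cm.

k_x ≈ 8.1 cm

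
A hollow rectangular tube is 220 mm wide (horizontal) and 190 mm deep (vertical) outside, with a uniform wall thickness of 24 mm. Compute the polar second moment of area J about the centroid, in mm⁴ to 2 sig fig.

J ≈ 1.9 × 10⁸ mm⁴

Treat the section as a set of non-overlapping primitives; coordinates are from the bounding-box lower-left.
Outer rectangle: 220 × 190, A = 41 800 mm², y = 95 mm, Ī = 125 748 333 mm⁴.
Inner void (subtracted): 172 × 142, A = 24 424 mm², y = 95 mm, Ī = 41 040 461 mm⁴.
By symmetry the centroid is at mid-height, ȳ = 95 mm.
All pieces are centred on the centroidal x-axis, so I = ΣĪ (holes subtracted) = 84 707 872 mm⁴.
Repeating about the centroidal y-axis gives I_y = 108 380 032 mm⁴.
Polar second moment: J = I_x + I_y = 193 087 904 mm⁴.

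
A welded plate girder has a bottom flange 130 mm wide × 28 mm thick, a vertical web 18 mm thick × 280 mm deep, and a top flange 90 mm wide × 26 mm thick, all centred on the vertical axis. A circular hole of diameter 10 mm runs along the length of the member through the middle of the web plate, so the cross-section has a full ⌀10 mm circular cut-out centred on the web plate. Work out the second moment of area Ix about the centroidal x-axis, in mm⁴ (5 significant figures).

Break the section into simple shapes (no overlaps), measuring from the bottom-left corner of the bounding box.
Bottom plate: 130 × 28, A = 3 640 mm², y = 14 mm, Ī = 237813.3 mm⁴.
Web plate: 18 × 280, A = 5 040 mm², y = 168 mm, Ī = 32 928 000 mm⁴.
Top plate: 90 × 26, A = 2 340 mm², y = 321 mm, Ī = 131 820 mm⁴.
Hole (subtracted): ⌀10, A = 78.53982 mm², y = 168 mm, Ī = 490.8739 mm⁴.
Centroid: ȳ = ΣA·y / ΣA = 149.4888 mm.
Transfer each piece to the centroidal x-axis using Ī + A·d² with d = y − 149.4888:
  bottom plate: d = -135.4888 mm → contributes +67 058 036 mm⁴
  web plate: d = 18.51124 mm → contributes +34 655 037 mm⁴
  top plate: d = 171.5112 mm → contributes +68 965 507 mm⁴
  hole: d = 18.51124 mm → contributes −27403.8 mm⁴
Total I = 170 651 176 mm⁴.

Ix ≈ 1.7065 × 10⁸ mm⁴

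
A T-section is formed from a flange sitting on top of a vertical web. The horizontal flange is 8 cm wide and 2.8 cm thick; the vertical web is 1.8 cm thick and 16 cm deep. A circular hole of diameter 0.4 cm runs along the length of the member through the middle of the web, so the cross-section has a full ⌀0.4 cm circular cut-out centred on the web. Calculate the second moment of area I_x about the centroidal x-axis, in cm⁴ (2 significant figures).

I_x ≈ 1700 cm⁴

Break the section into simple shapes (no overlaps), measuring from the bottom-left corner of the bounding box.
Flange: 8 × 2.8, A = 22.4 cm², y = 17.4 cm, Ī = 14.63 cm⁴.
Web: 1.8 × 16, A = 28.8 cm², y = 8 cm, Ī = 614.4 cm⁴.
Hole (subtracted): ⌀0.4, A = 0.1257 cm², y = 8 cm, Ī = 0.001257 cm⁴.
Centroid: ȳ = ΣA·y / ΣA = 12.12 cm.
Transfer each piece to the centroidal x-axis using Ī + A·d² with d = y − 12.12:
  flange: d = 5.277 cm → contributes +638.5 cm⁴
  web: d = -4.123 cm → contributes +1 104 cm⁴
  hole: d = -4.123 cm → contributes −2.137 cm⁴
Total I = 1 740 cm⁴.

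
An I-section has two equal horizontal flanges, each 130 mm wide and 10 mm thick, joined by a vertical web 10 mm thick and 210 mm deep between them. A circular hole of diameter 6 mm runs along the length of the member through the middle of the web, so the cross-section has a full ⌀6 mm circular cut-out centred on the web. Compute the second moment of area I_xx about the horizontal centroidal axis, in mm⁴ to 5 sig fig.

I_xx ≈ 3.9199 × 10⁷ mm⁴

Break the section into simple shapes (no overlaps), measuring from the bottom-left corner of the bounding box.
Bottom flange: 130 × 10, A = 1 300 mm², y = 5 mm, Ī = 10833.33 mm⁴.
Web: 10 × 210, A = 2 100 mm², y = 115 mm, Ī = 7 717 500 mm⁴.
Top flange: 130 × 10, A = 1 300 mm², y = 225 mm, Ī = 10833.33 mm⁴.
Hole (subtracted): ⌀6, A = 28.27433 mm², y = 115 mm, Ī = 63.61725 mm⁴.
By symmetry the centroid is at mid-height, ȳ = 115 mm.
Transfer each piece to the horizontal centroidal axis using Ī + A·d² with d = y − 115:
  bottom flange: d = -110 mm → contributes +15 740 833 mm⁴
  web: d = 0 mm → contributes +7 717 500 mm⁴
  top flange: d = 110 mm → contributes +15 740 833 mm⁴
  hole: d = 0 mm → contributes −63.61725 mm⁴
Total I = 39 199 103 mm⁴.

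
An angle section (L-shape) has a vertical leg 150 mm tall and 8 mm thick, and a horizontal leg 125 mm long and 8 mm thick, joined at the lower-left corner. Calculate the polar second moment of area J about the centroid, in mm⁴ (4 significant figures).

J ≈ 8.034 × 10⁶ mm⁴

Decompose the section into non-overlapping parts with the origin at the bottom-left of its bounding rectangle.
Vertical leg: 8 × 150, A = 1 200 mm², y = 75 mm, Ī = 2 250 000 mm⁴.
Horizontal leg (remainder): 117 × 8, A = 936 mm², y = 4 mm, Ī = 4 992 mm⁴.
Centroid: ȳ = ΣA·y / ΣA = 43.8876 mm.
Transfer each piece to the centroidal x-axis using Ī + A·d² with d = y − 43.8876:
  vertical leg: d = 31.1124 mm → contributes +3 411 575 mm⁴
  horizontal leg (remainder): d = -39.8876 mm → contributes +1 494 190 mm⁴
Total I = 4 905 765 mm⁴.
For the y-axis: x̄ = 31.3876 mm.
Repeating about the centroidal y-axis gives I_y = 3 128 215 mm⁴.
Polar second moment: J = I_x + I_y = 8 033 980 mm⁴.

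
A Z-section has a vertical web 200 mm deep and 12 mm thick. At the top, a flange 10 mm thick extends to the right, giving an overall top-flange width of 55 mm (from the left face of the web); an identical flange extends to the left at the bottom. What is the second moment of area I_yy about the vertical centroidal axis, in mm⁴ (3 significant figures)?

Break the section into simple shapes (no overlaps), measuring from the bottom-left corner of the bounding box.
Web: 12 × 200, A = 2 400 mm², x = 49 mm, Ī = 28 800 mm⁴.
Top flange (beyond web): 43 × 10, A = 430 mm², x = 76.5 mm, Ī = 66 256 mm⁴.
Bottom flange (beyond web): 43 × 10, A = 430 mm², x = 21.5 mm, Ī = 66 256 mm⁴.
Centroid: x̄ = ΣA·x / ΣA = 49 mm.
Transfer each piece to the vertical centroidal axis using Ī + A·d² with d = x − 49:
  web: d = 0 mm → contributes +28 800 mm⁴
  top flange (beyond web): d = 27.5 mm → contributes +391 443 mm⁴
  bottom flange (beyond web): d = -27.5 mm → contributes +391 443 mm⁴
Total I = 811 687 mm⁴.

I_yy ≈ 8.12 × 10⁵ mm⁴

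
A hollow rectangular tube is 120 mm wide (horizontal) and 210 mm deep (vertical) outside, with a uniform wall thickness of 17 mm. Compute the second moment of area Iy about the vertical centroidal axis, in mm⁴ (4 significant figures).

Decompose the section into non-overlapping parts with the origin at the bottom-left of its bounding rectangle.
Outer rectangle: 120 × 210, A = 25 200 mm², x = 60 mm, Ī = 30 240 000 mm⁴.
Inner void (subtracted): 86 × 176, A = 15 136 mm², x = 60 mm, Ī = 9 328 821 mm⁴.
By symmetry the centroid is at mid-width, x̄ = 60 mm.
All pieces are centred on the vertical centroidal axis, so I = ΣĪ (holes subtracted) = 20 911 179 mm⁴.

Iy ≈ 2.091 × 10⁷ mm⁴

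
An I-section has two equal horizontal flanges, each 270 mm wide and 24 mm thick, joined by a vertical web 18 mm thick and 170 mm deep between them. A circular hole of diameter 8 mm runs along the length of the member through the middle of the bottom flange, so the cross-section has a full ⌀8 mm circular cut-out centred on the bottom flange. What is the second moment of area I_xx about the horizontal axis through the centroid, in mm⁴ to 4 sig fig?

Decompose the section into non-overlapping parts with the origin at the bottom-left of its bounding rectangle.
Bottom flange: 270 × 24, A = 6 480 mm², y = 12 mm, Ī = 311 040 mm⁴.
Web: 18 × 170, A = 3 060 mm², y = 109 mm, Ī = 7 369 500 mm⁴.
Top flange: 270 × 24, A = 6 480 mm², y = 206 mm, Ī = 311 040 mm⁴.
Hole (subtracted): ⌀8, A = 50.2655 mm², y = 12 mm, Ī = 201.062 mm⁴.
Centroid: ȳ = ΣA·y / ΣA = 109.305 mm.
Transfer each piece to the horizontal axis through the centroid using Ī + A·d² with d = y − 109.305:
  bottom flange: d = -97.3053 mm → contributes +61 665 778 mm⁴
  web: d = -0.305312 mm → contributes +7 369 785 mm⁴
  top flange: d = 96.6947 mm → contributes +60 898 150 mm⁴
  hole: d = -97.3053 mm → contributes −476 131 mm⁴
Total I = 129 457 582 mm⁴.

I_xx ≈ 1.295 × 10⁸ mm⁴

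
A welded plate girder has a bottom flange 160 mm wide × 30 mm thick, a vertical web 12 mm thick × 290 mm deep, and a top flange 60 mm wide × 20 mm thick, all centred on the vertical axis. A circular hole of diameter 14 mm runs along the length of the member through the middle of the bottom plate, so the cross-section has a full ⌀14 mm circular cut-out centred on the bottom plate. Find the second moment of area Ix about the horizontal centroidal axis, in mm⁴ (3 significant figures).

Ix ≈ 1.39 × 10⁸ mm⁴

Break the section into simple shapes (no overlaps), measuring from the bottom-left corner of the bounding box.
Bottom plate: 160 × 30, A = 4 800 mm², y = 15 mm, Ī = 360 000 mm⁴.
Web plate: 12 × 290, A = 3 480 mm², y = 175 mm, Ī = 24 389 000 mm⁴.
Top plate: 60 × 20, A = 1 200 mm², y = 330 mm, Ī = 40 000 mm⁴.
Hole (subtracted): ⌀14, A = 153.94 mm², y = 15 mm, Ī = 1885.7 mm⁴.
Centroid: ȳ = ΣA·y / ΣA = 115.24 mm.
Transfer each piece to the horizontal centroidal axis using Ī + A·d² with d = y − 115.24:
  bottom plate: d = -100.24 mm → contributes +48 586 090 mm⁴
  web plate: d = 59.765 mm → contributes +36 818 959 mm⁴
  top plate: d = 214.76 mm → contributes +55 388 686 mm⁴
  hole: d = -100.24 mm → contributes −1 548 517 mm⁴
Total I = 139 245 218 mm⁴.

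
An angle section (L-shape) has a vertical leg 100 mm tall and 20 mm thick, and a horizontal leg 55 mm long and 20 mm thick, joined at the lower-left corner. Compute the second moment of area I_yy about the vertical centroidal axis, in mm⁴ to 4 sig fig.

I_yy ≈ 5.303 × 10⁵ mm⁴

Treat the section as a set of non-overlapping primitives; coordinates are from the bounding-box lower-left.
Vertical leg: 20 × 100, A = 2 000 mm², x = 10 mm, Ī = 66666.7 mm⁴.
Horizontal leg (remainder): 35 × 20, A = 700 mm², x = 37.5 mm, Ī = 71458.3 mm⁴.
Centroid: x̄ = ΣA·x / ΣA = 17.1296 mm.
Transfer each piece to the vertical centroidal axis using Ī + A·d² with d = x − 17.1296:
  vertical leg: d = -7.12963 mm → contributes +168 330 mm⁴
  horizontal leg (remainder): d = 20.3704 mm → contributes +361 925 mm⁴
Total I = 530 255 mm⁴.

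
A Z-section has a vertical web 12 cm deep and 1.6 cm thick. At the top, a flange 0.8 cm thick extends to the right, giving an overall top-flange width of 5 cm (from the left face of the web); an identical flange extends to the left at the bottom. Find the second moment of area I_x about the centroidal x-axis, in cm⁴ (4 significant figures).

Treat the section as a set of non-overlapping primitives; coordinates are from the bounding-box lower-left.
Web: 1.6 × 12, A = 19.2 cm², y = 6 cm, Ī = 230.4 cm⁴.
Top flange (beyond web): 3.4 × 0.8, A = 2.72 cm², y = 11.6 cm, Ī = 0.145067 cm⁴.
Bottom flange (beyond web): 3.4 × 0.8, A = 2.72 cm², y = 0.4 cm, Ī = 0.145067 cm⁴.
Centroid: ȳ = ΣA·y / ΣA = 6 cm.
Transfer each piece to the centroidal x-axis using Ī + A·d² with d = y − 6:
  web: d = 0 cm → contributes +230.4 cm⁴
  top flange (beyond web): d = 5.6 cm → contributes +85.4443 cm⁴
  bottom flange (beyond web): d = -5.6 cm → contributes +85.4443 cm⁴
Total I = 401.289 cm⁴.

I_x ≈ 401.3 cm⁴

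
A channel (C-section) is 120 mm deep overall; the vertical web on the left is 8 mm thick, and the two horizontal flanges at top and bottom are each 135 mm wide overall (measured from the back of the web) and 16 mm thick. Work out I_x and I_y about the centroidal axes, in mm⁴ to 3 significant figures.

I_x ≈ 1.22 × 10⁷ mm⁴, I_y ≈ 9.01 × 10⁶ mm⁴

Split into non-overlapping primitives; take the origin at the lower-left of the bounding box.
Web: 8 × 120, A = 960 mm², y = 60 mm, Ī = 1 152 000 mm⁴.
Top flange (beyond web): 127 × 16, A = 2 032 mm², y = 112 mm, Ī = 43 349 mm⁴.
Bottom flange (beyond web): 127 × 16, A = 2 032 mm², y = 8 mm, Ī = 43 349 mm⁴.
By symmetry the centroid is at mid-height, ȳ = 60 mm.
Transfer each piece to the centroidal x-axis using Ī + A·d² with d = y − 60:
  web: d = 0 mm → contributes +1 152 000 mm⁴
  top flange (beyond web): d = 52 mm → contributes +5 537 877 mm⁴
  bottom flange (beyond web): d = -52 mm → contributes +5 537 877 mm⁴
Total I = 12 227 755 mm⁴.
For the y-axis: x̄ = 58.602 mm.
Repeating about the centroidal y-axis gives I_y = 9 005 678 mm⁴.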